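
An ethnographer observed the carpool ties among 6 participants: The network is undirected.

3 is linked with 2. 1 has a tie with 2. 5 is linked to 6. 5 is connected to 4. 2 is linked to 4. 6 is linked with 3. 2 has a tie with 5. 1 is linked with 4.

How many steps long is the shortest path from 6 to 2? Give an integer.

One shortest route is 6 – 3 – 2, which uses 2 edges, and 6 and 2 are not directly tied, so nothing shorter exists. So d(6,2) = 2.

2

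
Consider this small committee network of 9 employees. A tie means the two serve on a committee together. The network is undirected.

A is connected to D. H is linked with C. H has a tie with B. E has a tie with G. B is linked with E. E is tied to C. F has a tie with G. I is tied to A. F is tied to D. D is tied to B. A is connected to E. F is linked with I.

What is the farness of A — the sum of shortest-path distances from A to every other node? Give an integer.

14

Distances from A: B:2, C:2, D:1, E:1, F:2, G:2, H:3, I:1.
Sum = 2 + 2 + 1 + 1 + 2 + 2 + 3 + 1 = 14.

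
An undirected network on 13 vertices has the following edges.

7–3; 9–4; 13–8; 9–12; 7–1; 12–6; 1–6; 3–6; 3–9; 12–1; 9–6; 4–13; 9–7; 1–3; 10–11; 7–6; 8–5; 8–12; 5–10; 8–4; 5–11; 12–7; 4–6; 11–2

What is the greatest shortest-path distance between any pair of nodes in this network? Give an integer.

Eccentricity of each node (its greatest distance to any other): 1:5, 2:6, 3:6, 4:4, 5:4, 6:5, 7:5, 8:3, 9:5, 10:5, 11:5, 12:4, 13:4.
The maximum eccentricity is 6, realized for instance by the pair 3–2 via 3 – 7 – 12 – 8 – 5 – 11 – 2. So the diameter is 6.

6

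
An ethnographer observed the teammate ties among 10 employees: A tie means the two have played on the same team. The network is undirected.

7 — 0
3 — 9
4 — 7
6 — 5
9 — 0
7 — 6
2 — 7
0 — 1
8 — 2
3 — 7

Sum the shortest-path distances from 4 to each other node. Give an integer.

Distances from 4: 0:2, 1:3, 2:2, 3:2, 5:3, 6:2, 7:1, 8:3, 9:3.
Sum = 2 + 3 + 2 + 2 + 3 + 2 + 1 + 3 + 3 = 21.

21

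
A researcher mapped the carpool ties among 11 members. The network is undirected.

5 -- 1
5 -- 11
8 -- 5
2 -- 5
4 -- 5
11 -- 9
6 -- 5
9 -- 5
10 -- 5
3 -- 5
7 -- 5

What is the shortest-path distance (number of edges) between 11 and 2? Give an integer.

2

One shortest route is 11 – 5 – 2, which uses 2 edges, and 11 and 2 are not directly tied, so nothing shorter exists. So d(11,2) = 2.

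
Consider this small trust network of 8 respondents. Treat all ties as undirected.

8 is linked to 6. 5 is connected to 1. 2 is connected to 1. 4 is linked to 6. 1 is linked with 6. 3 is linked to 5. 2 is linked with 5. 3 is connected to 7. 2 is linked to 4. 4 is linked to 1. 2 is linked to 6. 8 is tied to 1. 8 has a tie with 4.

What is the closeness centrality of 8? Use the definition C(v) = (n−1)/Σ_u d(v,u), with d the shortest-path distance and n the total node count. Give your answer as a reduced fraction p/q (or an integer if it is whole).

1/2

Distances from 8: 1:1, 2:2, 3:3, 4:1, 5:2, 6:1, 7:4. Sum = 14.
n = 8, so closeness = 7/14 = 1/2.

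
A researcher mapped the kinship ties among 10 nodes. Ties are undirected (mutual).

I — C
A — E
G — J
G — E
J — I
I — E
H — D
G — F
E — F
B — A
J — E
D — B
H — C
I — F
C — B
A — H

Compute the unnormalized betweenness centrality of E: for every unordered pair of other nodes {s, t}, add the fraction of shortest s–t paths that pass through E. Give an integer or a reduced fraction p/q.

Pairs whose geodesics pass through E — J–F: 1/3; J–H: 1/2; J–B: 1/2; J–D: 2/4; J–A: 1; I–G: 1/3; I–A: 1; F–H: 1/2; F–B: 1/2; F–D: 2/4; F–A: 1; G–H: 1; G–B: 1; G–D: 2/2 … (+2 more pairs).
All other pairs contribute 0.
Summing the contributions gives betweenness(E) = 11.

11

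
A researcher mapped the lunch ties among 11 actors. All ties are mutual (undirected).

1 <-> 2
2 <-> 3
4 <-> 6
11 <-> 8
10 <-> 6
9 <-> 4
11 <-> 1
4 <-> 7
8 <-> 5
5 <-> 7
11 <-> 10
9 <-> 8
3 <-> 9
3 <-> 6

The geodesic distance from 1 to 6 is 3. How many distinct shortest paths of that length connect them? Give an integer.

The shortest distance is 3. The length-3 paths are: 1–2–3–6; 1–11–10–6.
That gives 2 distinct shortest paths.

2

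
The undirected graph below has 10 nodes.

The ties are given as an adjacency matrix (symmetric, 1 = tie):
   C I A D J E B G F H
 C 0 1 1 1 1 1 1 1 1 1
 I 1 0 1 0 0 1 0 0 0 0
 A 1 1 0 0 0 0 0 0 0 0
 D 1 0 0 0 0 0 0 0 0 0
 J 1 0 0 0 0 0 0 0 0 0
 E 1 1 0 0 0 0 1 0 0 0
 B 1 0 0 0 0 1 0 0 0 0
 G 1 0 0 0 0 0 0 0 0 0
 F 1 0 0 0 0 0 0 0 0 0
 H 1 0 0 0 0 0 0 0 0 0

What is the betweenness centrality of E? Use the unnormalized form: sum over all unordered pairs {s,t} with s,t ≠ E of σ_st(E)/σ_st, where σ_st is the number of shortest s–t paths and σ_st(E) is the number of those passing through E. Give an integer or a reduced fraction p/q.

Pairs whose geodesics pass through E — I–B: 1/2.
All other pairs contribute 0.
Summing the contributions gives betweenness(E) = 1/2.

1/2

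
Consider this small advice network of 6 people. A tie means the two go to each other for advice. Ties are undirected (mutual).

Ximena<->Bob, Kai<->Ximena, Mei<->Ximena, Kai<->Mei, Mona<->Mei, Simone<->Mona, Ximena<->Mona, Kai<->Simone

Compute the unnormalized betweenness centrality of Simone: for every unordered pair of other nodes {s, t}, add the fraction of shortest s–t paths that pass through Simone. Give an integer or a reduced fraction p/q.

1/3

Pairs whose geodesics pass through Simone — Mona–Kai: 1/3.
All other pairs contribute 0.
Summing the contributions gives betweenness(Simone) = 1/3.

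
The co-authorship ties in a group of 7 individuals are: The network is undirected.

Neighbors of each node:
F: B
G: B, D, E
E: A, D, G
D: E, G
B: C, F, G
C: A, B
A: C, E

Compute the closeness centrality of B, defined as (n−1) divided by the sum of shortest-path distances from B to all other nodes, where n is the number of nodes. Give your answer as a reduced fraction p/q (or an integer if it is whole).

Distances from B: A:2, C:1, D:2, E:2, F:1, G:1. Sum = 9.
n = 7, so closeness = 6/9 = 2/3.

2/3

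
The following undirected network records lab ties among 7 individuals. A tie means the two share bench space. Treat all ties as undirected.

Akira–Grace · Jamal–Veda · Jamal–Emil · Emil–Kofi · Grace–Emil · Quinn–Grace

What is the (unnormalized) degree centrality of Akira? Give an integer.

Akira is directly tied to Grace. That is 1 neighbor, so the degree of Akira is 1.

1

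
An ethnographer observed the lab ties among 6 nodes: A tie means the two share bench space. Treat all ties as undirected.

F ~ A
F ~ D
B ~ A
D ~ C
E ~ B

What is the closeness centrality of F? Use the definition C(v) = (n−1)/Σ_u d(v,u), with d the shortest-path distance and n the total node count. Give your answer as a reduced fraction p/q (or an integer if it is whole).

Distances from F: A:1, B:2, C:2, D:1, E:3. Sum = 9.
n = 6, so closeness = 5/9.

5/9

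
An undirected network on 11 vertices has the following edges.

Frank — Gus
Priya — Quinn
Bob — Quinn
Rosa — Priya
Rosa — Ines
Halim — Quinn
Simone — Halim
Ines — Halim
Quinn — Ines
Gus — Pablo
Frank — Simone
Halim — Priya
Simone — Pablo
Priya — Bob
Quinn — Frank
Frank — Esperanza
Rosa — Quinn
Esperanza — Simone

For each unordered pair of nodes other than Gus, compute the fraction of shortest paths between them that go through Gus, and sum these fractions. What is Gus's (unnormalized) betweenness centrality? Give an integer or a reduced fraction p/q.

77/60

Pairs whose geodesics pass through Gus — Pablo–Frank: 1/2; Pablo–Quinn: 1/3; Pablo–Rosa: 1/5; Pablo–Bob: 1/4.
All other pairs contribute 0.
Summing the contributions gives betweenness(Gus) = 77/60.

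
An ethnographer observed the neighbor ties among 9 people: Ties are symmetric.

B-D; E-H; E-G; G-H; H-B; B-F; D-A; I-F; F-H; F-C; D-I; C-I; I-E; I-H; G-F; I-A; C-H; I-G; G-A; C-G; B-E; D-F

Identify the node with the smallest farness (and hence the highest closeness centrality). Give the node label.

Farness (sum of distances to all others) for each node — A:13, B:12, C:12, D:12, E:12, F:10, G:10, H:10, I:9.
The smallest farness is 9, for I, so I has the highest closeness.

I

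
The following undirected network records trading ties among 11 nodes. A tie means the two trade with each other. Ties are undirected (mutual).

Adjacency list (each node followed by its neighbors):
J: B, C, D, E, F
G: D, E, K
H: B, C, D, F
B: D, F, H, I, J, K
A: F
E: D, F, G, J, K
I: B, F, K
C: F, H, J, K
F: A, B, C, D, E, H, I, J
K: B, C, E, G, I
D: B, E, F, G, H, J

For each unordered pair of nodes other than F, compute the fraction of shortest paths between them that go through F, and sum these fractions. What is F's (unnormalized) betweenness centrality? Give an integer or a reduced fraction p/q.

Pairs whose geodesics pass through F — G–A: 2/2; C–B: 1/4; C–A: 1; C–I: 1/2; C–D: 1/3; C–E: 1/3; B–A: 1; B–E: 1/4; A–K: 4/4; A–I: 1; A–D: 1; A–E: 1; A–H: 1; A–J: 1 … (+6 more pairs).
All other pairs contribute 0.
Summing the contributions gives betweenness(F) = 161/12.

161/12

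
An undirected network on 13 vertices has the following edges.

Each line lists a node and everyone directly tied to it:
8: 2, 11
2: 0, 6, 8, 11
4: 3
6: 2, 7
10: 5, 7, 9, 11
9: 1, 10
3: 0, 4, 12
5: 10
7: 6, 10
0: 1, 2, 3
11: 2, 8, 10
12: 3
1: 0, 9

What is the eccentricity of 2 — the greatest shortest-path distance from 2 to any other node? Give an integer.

3

Distances from 2: 0:1, 1:2, 3:2, 4:3, 5:3, 6:1, 7:2, 8:1, 9:3, 10:2, 11:1, 12:3.
The largest is 3 (to 4, 12, 9, and 5), so the eccentricity of 2 is 3.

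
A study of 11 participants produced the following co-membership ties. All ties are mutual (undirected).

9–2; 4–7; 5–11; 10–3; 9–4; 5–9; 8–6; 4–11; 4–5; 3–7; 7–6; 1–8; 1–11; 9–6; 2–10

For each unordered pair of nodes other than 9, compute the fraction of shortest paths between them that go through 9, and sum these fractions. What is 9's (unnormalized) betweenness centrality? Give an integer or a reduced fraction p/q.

199/15

Pairs whose geodesics pass through 9 — 8–5: 1/2; 8–4: 1/3; 8–2: 1; 8–10: 1/2; 1–2: 3/3; 1–10: 3/5; 11–2: 2/2; 11–10: 2/3; 11–6: 2/4; 5–2: 1; 5–10: 1; 5–6: 1; 4–2: 1; 4–10: 1/2 … (+4 more pairs).
All other pairs contribute 0.
Summing the contributions gives betweenness(9) = 199/15.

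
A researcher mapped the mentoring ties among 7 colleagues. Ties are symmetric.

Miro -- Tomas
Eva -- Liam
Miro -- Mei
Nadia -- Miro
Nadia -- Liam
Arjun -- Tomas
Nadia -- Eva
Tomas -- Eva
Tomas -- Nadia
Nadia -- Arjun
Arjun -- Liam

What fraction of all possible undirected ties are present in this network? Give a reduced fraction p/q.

11/21

There are 11 edges and 7 nodes, so the maximum possible is C(7,2) = 21.
Density = 11/21.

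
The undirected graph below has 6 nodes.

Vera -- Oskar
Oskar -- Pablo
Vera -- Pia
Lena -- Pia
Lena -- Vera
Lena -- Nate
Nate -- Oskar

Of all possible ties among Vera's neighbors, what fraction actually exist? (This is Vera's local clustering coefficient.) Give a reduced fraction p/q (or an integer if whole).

1/3

Vera's neighbors: Lena, Oskar, and Pia (k = 3).
Possible neighbor pairs: C(3,2) = 3. Edges among them: Lena–Pia → e = 1.
Clustering(Vera) = 1/3.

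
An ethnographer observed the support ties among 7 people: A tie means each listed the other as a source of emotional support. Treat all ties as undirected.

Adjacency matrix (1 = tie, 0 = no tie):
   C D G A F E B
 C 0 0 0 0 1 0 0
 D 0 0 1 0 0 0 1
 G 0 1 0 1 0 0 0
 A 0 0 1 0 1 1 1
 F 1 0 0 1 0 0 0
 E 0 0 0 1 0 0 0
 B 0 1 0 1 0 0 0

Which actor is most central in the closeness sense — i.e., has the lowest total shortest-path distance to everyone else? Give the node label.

A

Farness (sum of distances to all others) for each node — A:8, B:11, C:16, D:14, E:13, F:11, G:11.
The smallest farness is 8, for A, so A has the highest closeness.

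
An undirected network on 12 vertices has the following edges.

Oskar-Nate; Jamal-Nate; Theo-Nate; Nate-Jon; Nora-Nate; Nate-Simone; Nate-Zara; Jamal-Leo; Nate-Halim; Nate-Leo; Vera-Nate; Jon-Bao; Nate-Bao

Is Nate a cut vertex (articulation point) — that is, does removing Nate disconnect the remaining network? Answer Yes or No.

Yes

Removing Nate leaves {Oskar} with no path to {Bao and Jon}, so the network splits into 9 components. Nate is a cut vertex.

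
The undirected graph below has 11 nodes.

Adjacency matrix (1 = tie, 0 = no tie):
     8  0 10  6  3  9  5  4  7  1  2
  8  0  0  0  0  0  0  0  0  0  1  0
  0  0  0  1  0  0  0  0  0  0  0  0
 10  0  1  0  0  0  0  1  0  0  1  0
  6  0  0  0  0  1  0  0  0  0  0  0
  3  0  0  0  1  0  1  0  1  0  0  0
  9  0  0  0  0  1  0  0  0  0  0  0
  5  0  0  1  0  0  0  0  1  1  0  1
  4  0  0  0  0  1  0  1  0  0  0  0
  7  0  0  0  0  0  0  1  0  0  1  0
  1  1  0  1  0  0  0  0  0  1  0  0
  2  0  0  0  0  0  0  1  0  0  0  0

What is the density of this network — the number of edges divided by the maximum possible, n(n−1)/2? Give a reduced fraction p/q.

1/5

There are 11 edges and 11 nodes, so the maximum possible is C(11,2) = 55.
Density = 11/55 = 1/5.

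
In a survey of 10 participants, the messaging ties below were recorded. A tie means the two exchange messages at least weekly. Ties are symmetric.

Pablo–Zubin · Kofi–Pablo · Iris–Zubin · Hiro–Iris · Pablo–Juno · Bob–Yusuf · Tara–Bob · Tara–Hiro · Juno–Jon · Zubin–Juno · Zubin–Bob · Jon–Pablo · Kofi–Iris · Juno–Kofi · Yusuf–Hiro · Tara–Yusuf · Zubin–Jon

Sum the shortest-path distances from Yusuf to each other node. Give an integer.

19

Distances from Yusuf: Bob:1, Hiro:1, Iris:2, Jon:3, Juno:3, Kofi:3, Pablo:3, Tara:1, Zubin:2.
Sum = 1 + 1 + 2 + 3 + 3 + 3 + 3 + 1 + 2 = 19.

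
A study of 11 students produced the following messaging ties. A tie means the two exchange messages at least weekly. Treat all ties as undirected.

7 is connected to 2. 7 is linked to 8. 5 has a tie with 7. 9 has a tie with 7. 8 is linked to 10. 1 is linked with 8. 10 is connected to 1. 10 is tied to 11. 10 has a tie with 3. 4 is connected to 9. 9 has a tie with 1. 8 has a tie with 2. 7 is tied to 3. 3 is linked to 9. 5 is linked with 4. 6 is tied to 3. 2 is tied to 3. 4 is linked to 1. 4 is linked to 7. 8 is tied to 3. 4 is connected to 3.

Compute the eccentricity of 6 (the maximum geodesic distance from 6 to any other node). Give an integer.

Distances from 6: 1:3, 2:2, 3:1, 4:2, 5:3, 7:2, 8:2, 9:2, 10:2, 11:3.
The largest is 3 (to 1, 11, and 5), so the eccentricity of 6 is 3.

3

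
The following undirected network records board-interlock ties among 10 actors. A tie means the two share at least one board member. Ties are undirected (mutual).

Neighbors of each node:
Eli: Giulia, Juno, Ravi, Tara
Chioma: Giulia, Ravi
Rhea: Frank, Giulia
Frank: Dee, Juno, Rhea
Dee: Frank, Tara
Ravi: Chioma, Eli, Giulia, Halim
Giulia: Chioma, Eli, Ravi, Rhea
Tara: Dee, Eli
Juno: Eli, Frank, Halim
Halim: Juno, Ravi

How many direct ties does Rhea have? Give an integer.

2

Rhea is directly tied to Frank and Giulia. That is 2 neighbors, so the degree of Rhea is 2.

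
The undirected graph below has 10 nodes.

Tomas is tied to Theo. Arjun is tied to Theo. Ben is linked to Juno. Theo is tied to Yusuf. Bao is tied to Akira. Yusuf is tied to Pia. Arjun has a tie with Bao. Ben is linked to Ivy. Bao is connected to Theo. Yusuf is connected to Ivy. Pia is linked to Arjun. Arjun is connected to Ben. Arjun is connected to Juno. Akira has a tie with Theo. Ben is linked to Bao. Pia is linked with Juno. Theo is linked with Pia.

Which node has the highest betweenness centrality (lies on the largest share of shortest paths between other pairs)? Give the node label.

Theo

Unnormalized betweenness of each node: Akira:0, Arjun:4, Bao:7/2, Ben:17/4, Ivy:1, Juno:1/2, Pia:11/4, Theo:27/2, Tomas:0, Yusuf:7/2.
Theo has the largest value, 27/2, making it the main broker — the node through which the most shortest paths run.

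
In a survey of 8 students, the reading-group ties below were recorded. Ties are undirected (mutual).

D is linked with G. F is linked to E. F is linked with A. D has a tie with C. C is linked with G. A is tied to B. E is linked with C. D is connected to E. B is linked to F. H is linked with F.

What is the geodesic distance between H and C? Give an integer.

One shortest route is H – F – E – C, which uses 3 edges, and at distance 2 from H we only reach {A, B, E}, which does not include C. So d(H,C) = 3.

3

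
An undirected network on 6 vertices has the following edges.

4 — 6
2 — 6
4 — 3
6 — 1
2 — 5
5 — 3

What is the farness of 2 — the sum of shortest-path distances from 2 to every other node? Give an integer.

Distances from 2: 1:2, 3:2, 4:2, 5:1, 6:1.
Sum = 2 + 2 + 2 + 1 + 1 = 8.

8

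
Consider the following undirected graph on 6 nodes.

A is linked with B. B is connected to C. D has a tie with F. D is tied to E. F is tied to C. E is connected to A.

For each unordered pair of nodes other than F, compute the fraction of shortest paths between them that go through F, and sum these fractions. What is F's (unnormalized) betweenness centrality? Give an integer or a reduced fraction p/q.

Pairs whose geodesics pass through F — D–B: 1/2; D–C: 1; E–C: 1/2.
All other pairs contribute 0.
Summing the contributions gives betweenness(F) = 2.

2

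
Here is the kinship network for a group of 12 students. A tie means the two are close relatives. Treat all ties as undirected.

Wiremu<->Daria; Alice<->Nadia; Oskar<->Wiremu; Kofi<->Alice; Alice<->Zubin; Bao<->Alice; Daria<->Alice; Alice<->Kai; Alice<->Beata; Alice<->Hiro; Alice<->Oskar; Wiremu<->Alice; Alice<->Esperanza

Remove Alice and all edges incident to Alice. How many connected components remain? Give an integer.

Without Alice, the remaining ties split the others into: {Daria, Oskar, Wiremu}; {Kofi}; {Esperanza}; {Zubin}; {Bao}; {Nadia}; {Beata}; {Kai}; {Hiro}.
That's 9 separate components.

9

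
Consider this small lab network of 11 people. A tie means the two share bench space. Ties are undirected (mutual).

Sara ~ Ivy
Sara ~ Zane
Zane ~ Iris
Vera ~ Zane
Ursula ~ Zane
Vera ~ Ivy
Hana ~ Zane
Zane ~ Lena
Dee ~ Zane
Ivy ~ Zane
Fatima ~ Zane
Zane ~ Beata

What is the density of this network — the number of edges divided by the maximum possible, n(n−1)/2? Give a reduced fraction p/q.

There are 12 edges and 11 nodes, so the maximum possible is C(11,2) = 55.
Density = 12/55.

12/55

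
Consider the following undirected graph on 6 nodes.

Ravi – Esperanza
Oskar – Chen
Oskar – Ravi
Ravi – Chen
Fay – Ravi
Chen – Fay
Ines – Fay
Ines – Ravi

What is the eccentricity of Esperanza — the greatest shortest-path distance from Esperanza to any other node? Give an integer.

2

Distances from Esperanza: Chen:2, Fay:2, Ines:2, Oskar:2, Ravi:1.
The largest is 2 (to Oskar, Chen, Fay, and Ines), so the eccentricity of Esperanza is 2.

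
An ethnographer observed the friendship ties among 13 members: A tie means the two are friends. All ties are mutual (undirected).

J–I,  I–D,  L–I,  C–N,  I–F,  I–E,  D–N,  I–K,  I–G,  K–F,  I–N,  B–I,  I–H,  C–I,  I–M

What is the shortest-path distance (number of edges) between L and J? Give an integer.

One shortest route is L – I – J, which uses 2 edges, and L and J are not directly tied, so nothing shorter exists. So d(L,J) = 2.

2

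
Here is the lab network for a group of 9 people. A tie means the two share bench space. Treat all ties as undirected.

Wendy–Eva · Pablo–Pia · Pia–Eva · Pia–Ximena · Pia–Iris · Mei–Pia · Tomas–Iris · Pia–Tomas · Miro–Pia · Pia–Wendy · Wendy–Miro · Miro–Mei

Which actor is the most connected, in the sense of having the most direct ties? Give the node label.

Pia

Degrees — Eva:2, Iris:2, Mei:2, Miro:3, Pablo:1, Pia:8, Tomas:2, Wendy:3, Ximena:1.
The maximum is 8, attained only by Pia.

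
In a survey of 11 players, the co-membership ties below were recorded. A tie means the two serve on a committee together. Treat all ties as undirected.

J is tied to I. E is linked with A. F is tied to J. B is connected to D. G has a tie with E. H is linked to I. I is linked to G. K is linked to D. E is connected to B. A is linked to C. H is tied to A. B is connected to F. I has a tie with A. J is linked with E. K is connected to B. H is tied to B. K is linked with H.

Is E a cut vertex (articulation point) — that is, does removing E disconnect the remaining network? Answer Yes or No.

No

Even without E, every remaining node can still reach every other (the residual graph is connected), so E is not a cut vertex.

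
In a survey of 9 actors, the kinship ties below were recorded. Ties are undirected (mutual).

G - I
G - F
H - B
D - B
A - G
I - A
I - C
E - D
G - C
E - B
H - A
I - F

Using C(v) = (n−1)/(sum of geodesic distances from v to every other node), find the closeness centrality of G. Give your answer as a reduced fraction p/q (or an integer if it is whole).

8/17

Distances from G: A:1, B:3, C:1, D:4, E:4, F:1, H:2, I:1. Sum = 17.
n = 9, so closeness = 8/17.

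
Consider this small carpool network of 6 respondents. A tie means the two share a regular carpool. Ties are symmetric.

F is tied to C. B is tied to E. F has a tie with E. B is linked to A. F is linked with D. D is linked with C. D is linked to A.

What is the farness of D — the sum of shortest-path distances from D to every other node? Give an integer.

7

Distances from D: A:1, B:2, C:1, E:2, F:1.
Sum = 1 + 2 + 1 + 2 + 1 = 7.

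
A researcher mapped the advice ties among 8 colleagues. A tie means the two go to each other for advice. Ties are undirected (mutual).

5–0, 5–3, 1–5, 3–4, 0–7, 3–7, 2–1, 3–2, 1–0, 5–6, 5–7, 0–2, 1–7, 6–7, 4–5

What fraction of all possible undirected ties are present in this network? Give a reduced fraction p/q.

There are 15 edges and 8 nodes, so the maximum possible is C(8,2) = 28.
Density = 15/28.

15/28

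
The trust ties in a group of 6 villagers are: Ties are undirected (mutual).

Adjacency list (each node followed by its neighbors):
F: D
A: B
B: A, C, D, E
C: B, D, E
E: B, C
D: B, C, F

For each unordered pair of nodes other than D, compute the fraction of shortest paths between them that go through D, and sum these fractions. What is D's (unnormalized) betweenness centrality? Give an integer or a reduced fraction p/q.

4

Pairs whose geodesics pass through D — C–F: 1; B–F: 1; F–A: 1; F–E: 2/2.
All other pairs contribute 0.
Summing the contributions gives betweenness(D) = 4.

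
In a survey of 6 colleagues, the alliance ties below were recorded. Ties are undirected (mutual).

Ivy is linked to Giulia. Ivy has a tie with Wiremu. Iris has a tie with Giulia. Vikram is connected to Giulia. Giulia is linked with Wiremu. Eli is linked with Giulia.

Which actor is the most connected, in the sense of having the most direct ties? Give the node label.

Degrees — Eli:1, Giulia:5, Iris:1, Ivy:2, Vikram:1, Wiremu:2.
The maximum is 5, attained only by Giulia.

Giulia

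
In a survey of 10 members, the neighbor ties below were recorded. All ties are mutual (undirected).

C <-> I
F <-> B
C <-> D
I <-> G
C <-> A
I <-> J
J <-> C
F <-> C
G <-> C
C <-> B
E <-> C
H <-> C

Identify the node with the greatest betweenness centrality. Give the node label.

Unnormalized betweenness of each node: A:0, B:0, C:65/2, D:0, E:0, F:0, G:0, H:0, I:1/2, J:0.
C has the largest value, 65/2, making it the main broker — the node through which the most shortest paths run.

C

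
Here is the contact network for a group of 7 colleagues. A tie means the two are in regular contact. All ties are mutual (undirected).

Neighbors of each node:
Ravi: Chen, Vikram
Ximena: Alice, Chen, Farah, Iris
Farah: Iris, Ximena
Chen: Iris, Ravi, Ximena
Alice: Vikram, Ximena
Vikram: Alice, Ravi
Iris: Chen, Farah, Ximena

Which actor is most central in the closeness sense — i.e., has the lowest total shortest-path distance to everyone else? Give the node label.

Farness (sum of distances to all others) for each node — Alice:10, Chen:9, Farah:12, Iris:10, Ravi:11, Vikram:12, Ximena:8.
The smallest farness is 8, for Ximena, so Ximena has the highest closeness.

Ximena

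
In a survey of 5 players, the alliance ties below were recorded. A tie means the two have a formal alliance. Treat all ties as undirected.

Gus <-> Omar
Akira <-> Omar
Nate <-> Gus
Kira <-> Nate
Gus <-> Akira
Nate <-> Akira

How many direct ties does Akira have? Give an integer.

Akira is directly tied to Gus, Nate, and Omar. That is 3 neighbors, so the degree of Akira is 3.

3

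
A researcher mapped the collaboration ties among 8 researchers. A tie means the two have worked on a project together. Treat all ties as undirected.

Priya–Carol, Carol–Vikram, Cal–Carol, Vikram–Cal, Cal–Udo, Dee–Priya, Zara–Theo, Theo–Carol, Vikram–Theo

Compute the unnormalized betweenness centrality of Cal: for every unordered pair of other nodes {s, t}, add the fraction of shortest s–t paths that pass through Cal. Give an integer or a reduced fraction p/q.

Pairs whose geodesics pass through Cal — Priya–Udo: 1; Vikram–Udo: 1; Carol–Udo: 1; Dee–Udo: 1; Udo–Theo: 2/2; Udo–Zara: 2/2.
All other pairs contribute 0.
Summing the contributions gives betweenness(Cal) = 6.

6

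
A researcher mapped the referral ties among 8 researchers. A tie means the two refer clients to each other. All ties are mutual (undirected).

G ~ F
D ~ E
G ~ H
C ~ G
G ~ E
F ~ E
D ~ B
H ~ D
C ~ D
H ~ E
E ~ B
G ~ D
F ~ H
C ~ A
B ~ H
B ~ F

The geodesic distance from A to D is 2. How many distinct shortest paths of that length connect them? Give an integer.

The shortest distance is 2, and the only length-2 path is A–C–D. So there is exactly 1 shortest path.

1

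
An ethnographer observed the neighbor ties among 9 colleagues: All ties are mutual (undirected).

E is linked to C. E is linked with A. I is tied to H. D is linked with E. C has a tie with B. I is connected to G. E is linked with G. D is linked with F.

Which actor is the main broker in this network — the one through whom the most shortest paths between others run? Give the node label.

Unnormalized betweenness of each node: A:0, B:0, C:7, D:7, E:23, F:0, G:12, H:0, I:7.
E has the largest value, 23, making it the main broker — the node through which the most shortest paths run.

E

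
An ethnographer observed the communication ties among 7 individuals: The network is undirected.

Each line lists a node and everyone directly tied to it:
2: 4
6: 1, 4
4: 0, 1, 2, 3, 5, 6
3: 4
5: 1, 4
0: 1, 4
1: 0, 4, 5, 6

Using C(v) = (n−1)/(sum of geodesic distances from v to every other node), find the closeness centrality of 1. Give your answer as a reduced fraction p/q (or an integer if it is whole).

Distances from 1: 0:1, 2:2, 3:2, 4:1, 5:1, 6:1. Sum = 8.
n = 7, so closeness = 6/8 = 3/4.

3/4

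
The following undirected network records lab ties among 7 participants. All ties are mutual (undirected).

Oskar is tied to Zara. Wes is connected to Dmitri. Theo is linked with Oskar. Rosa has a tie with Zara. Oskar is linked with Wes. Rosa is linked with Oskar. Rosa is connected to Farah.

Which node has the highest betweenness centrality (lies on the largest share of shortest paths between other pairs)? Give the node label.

Unnormalized betweenness of each node: Dmitri:0, Farah:0, Oskar:11, Rosa:5, Theo:0, Wes:5, Zara:0.
Oskar has the largest value, 11, making it the main broker — the node through which the most shortest paths run.

Oskar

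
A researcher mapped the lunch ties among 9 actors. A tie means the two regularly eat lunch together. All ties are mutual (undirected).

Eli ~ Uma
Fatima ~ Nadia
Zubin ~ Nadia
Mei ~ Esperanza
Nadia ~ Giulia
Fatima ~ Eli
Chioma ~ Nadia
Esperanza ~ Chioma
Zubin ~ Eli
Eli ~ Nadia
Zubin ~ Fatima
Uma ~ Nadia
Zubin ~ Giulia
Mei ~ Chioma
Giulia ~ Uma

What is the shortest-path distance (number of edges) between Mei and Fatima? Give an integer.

3

One shortest route is Mei – Chioma – Nadia – Fatima, which uses 3 edges, and at distance 2 from Mei we only reach {Nadia}, which does not include Fatima. So d(Mei,Fatima) = 3.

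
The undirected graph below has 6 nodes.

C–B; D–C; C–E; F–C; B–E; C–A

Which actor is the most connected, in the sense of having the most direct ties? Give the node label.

C

Degrees — A:1, B:2, C:5, D:1, E:2, F:1.
The maximum is 5, attained only by C.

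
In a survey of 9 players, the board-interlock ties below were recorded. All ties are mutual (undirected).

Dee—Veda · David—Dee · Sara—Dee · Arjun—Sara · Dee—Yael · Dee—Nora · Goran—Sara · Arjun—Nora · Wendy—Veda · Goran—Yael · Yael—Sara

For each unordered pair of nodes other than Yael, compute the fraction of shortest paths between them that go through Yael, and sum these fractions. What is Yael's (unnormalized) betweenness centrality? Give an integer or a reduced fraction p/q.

7/3

Pairs whose geodesics pass through Yael — Veda–Goran: 1/2; David–Goran: 1/2; Wendy–Goran: 1/2; Goran–Nora: 1/3; Goran–Dee: 1/2.
All other pairs contribute 0.
Summing the contributions gives betweenness(Yael) = 7/3.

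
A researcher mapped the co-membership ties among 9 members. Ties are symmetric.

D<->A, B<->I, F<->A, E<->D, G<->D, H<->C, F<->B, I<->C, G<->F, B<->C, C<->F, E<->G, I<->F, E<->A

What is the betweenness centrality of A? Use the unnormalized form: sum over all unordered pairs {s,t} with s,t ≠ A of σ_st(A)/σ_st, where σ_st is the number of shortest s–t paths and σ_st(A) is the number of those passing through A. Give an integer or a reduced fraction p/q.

Pairs whose geodesics pass through A — D–H: 1/2; D–C: 1/2; D–F: 1/2; D–I: 1/2; D–B: 1/2; E–H: 1/2; E–C: 1/2; E–F: 1/2; E–I: 1/2; E–B: 1/2.
All other pairs contribute 0.
Summing the contributions gives betweenness(A) = 5.

5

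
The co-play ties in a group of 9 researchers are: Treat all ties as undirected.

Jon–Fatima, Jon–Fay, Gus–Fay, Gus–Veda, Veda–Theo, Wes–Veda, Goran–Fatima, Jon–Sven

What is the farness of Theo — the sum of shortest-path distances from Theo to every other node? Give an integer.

Distances from Theo: Fatima:5, Fay:3, Goran:6, Gus:2, Jon:4, Sven:5, Veda:1, Wes:2.
Sum = 5 + 3 + 6 + 2 + 4 + 5 + 1 + 2 = 28.

28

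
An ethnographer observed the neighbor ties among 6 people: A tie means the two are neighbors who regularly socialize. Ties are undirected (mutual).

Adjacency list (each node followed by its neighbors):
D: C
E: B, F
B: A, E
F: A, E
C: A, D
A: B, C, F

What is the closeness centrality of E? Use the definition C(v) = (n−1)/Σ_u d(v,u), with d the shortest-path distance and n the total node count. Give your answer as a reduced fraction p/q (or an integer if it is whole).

Distances from E: A:2, B:1, C:3, D:4, F:1. Sum = 11.
n = 6, so closeness = 5/11.

5/11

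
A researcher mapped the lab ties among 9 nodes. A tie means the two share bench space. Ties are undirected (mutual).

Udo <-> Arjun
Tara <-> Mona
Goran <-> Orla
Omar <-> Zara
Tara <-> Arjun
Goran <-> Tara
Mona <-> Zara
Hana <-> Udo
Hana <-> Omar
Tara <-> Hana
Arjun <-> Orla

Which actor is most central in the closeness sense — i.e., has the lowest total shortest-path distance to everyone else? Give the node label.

Tara

Farness (sum of distances to all others) for each node — Arjun:15, Goran:17, Hana:14, Mona:16, Omar:18, Orla:20, Tara:12, Udo:17, Zara:19.
The smallest farness is 12, for Tara, so Tara has the highest closeness.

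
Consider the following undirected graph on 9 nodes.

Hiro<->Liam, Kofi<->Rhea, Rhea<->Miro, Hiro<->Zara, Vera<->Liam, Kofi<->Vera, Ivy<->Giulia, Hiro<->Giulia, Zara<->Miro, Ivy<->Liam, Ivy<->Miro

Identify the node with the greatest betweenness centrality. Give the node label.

Unnormalized betweenness of each node: Giulia:1/2, Hiro:13/3, Ivy:17/3, Kofi:2, Liam:43/6, Miro:22/3, Rhea:10/3, Vera:11/3, Zara:2.
Miro has the largest value, 22/3, making it the main broker — the node through which the most shortest paths run.

Miro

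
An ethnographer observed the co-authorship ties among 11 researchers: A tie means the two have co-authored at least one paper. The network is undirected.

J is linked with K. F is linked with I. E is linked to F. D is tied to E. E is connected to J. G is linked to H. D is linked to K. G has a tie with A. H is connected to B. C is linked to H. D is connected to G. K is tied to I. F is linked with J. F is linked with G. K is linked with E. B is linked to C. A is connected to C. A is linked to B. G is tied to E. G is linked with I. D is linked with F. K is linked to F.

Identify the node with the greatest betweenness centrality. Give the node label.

G

Unnormalized betweenness of each node: A:7, B:1/3, C:1/3, D:5/4, E:49/12, F:21/4, G:25, H:7, I:5/4, J:0, K:3/2.
G has the largest value, 25, making it the main broker — the node through which the most shortest paths run.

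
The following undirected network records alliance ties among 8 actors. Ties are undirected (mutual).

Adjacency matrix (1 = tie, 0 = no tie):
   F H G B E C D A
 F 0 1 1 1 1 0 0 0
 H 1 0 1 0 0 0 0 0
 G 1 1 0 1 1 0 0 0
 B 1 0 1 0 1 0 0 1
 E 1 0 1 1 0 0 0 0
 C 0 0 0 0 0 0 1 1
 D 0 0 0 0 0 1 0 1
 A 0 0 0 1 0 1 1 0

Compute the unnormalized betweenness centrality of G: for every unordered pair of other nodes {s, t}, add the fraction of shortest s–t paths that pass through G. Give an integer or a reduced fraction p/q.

5/2

Pairs whose geodesics pass through G — H–B: 1/2; H–E: 1/2; H–C: 1/2; H–D: 1/2; H–A: 1/2.
All other pairs contribute 0.
Summing the contributions gives betweenness(G) = 5/2.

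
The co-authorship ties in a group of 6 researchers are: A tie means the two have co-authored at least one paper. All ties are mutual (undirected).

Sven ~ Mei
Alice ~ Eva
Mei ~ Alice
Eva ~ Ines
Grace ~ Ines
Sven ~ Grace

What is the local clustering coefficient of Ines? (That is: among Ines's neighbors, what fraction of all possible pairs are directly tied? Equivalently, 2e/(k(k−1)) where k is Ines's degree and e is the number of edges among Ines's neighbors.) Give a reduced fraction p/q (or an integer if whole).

0

Ines's neighbors: Eva and Grace (k = 2).
Possible neighbor pairs: C(2,2) = 1. Edges among them: none → e = 0.
Clustering(Ines) = 0/1.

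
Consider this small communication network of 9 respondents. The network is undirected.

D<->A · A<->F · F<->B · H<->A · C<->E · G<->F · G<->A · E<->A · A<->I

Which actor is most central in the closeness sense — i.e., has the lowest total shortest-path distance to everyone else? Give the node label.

A

Farness (sum of distances to all others) for each node — A:10, B:21, C:22, D:17, E:15, F:14, G:15, H:17, I:17.
The smallest farness is 10, for A, so A has the highest closeness.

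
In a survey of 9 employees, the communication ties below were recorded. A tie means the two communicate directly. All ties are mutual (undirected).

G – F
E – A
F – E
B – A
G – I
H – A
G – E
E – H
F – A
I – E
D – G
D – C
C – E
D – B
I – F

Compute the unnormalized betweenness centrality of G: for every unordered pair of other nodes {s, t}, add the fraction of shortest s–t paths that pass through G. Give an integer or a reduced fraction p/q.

19/6

Pairs whose geodesics pass through G — H–D: 1/3; F–D: 1; E–D: 1/2; I–D: 1; I–B: 1/3.
All other pairs contribute 0.
Summing the contributions gives betweenness(G) = 19/6.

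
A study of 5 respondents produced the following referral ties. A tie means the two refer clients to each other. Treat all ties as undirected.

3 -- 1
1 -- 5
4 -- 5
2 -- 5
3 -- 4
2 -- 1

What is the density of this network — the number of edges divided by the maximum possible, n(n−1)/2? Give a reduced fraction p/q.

3/5

There are 6 edges and 5 nodes, so the maximum possible is C(5,2) = 10.
Density = 6/10 = 3/5.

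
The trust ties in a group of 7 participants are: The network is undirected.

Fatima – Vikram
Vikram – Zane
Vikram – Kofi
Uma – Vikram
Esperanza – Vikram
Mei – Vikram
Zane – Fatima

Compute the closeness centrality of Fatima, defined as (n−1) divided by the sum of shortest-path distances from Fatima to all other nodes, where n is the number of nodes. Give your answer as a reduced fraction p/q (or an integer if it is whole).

3/5

Distances from Fatima: Esperanza:2, Kofi:2, Mei:2, Uma:2, Vikram:1, Zane:1. Sum = 10.
n = 7, so closeness = 6/10 = 3/5.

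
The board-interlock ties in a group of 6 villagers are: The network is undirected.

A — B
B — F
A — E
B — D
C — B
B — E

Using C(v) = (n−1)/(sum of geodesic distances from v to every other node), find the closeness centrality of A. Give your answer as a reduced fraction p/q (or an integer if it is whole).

5/8

Distances from A: B:1, C:2, D:2, E:1, F:2. Sum = 8.
n = 6, so closeness = 5/8.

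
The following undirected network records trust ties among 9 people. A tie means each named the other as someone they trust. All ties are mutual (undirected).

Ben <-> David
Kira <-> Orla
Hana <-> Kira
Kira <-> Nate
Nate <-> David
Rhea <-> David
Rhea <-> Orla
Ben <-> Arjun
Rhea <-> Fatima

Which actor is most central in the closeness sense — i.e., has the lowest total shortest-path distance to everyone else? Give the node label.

Farness (sum of distances to all others) for each node — Arjun:26, Ben:19, David:14, Fatima:22, Hana:24, Kira:17, Nate:16, Orla:17, Rhea:15.
The smallest farness is 14, for David, so David has the highest closeness.

David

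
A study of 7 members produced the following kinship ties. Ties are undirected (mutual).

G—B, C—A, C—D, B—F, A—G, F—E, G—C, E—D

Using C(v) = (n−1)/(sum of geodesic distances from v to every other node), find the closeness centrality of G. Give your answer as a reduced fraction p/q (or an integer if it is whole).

3/5

Distances from G: A:1, B:1, C:1, D:2, E:3, F:2. Sum = 10.
n = 7, so closeness = 6/10 = 3/5.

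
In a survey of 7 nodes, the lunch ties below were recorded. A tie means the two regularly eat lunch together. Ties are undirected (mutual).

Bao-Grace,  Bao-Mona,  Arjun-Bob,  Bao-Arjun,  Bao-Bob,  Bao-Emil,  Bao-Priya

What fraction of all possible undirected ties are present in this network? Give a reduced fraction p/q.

1/3

There are 7 edges and 7 nodes, so the maximum possible is C(7,2) = 21.
Density = 7/21 = 1/3.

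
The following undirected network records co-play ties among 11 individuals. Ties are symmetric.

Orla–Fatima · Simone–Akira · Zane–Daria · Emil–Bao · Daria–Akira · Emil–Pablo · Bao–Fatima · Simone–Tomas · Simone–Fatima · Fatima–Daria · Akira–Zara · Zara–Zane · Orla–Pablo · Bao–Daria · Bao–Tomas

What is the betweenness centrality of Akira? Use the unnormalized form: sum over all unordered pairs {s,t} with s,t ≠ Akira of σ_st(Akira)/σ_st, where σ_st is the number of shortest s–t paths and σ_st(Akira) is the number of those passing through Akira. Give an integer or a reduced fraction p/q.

Pairs whose geodesics pass through Akira — Simone–Daria: 1/2; Simone–Zane: 2/3; Simone–Zara: 1; Tomas–Zara: 1; Bao–Zara: 1/2; Emil–Zara: 1/2; Pablo–Zara: 3/5; Orla–Zara: 2/3; Fatima–Zara: 2/3; Daria–Zara: 1/2.
All other pairs contribute 0.
Summing the contributions gives betweenness(Akira) = 33/5.

33/5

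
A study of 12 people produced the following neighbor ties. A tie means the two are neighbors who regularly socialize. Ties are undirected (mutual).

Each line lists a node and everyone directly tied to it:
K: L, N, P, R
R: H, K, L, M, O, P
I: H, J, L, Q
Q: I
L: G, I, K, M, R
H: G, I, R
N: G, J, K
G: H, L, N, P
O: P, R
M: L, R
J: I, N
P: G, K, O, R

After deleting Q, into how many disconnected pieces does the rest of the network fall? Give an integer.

1

Q's neighbors (I) remain reachable from one another through other ties, so the rest of the network stays in one piece.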